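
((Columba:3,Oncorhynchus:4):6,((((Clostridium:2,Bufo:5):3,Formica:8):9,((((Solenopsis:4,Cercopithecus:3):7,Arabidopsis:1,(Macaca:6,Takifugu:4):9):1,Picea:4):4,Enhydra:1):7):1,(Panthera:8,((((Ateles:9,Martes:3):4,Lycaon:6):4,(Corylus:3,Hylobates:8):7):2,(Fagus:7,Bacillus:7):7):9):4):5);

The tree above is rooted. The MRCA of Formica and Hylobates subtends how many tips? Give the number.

18

The MRCA of Formica and Hylobates is the node subtending ((((Clostridium,Bufo),Formica),((((Solenopsis,Cercopithecus),Arabidopsis,(Macaca,Takifugu)),Picea),Enhydra)),(Panthera,((((Ateles,Martes),Lycaon),(Corylus,Hylobates)),(Fagus,Bacillus)))).
That clade contains 18 terminal taxa: Arabidopsis, Ateles, Bacillus, Bufo, Cercopithecus, Clostridium, Corylus, Enhydra, Fagus, Formica, Hylobates, Lycaon, Macaca, Martes, Panthera, Picea, Solenopsis, Takifugu.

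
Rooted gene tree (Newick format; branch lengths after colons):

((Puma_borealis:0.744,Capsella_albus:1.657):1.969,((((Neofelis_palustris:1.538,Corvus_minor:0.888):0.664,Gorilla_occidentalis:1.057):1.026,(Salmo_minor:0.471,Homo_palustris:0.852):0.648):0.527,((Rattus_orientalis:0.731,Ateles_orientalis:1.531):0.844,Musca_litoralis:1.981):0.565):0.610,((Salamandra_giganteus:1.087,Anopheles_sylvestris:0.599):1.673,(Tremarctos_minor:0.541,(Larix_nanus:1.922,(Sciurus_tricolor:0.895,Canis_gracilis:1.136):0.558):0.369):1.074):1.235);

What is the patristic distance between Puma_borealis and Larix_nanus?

The path runs Puma_borealis → … → MRCA → … → Larix_nanus; the MRCA is the root of the tree.
Branch lengths along that path: 0.744 + 1.969 + 1.235 + 1.074 + 0.369 + 1.922 = 7.313.

7.313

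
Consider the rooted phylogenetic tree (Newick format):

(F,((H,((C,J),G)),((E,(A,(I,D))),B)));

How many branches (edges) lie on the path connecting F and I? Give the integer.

The MRCA of F and I is the root of the tree.
From F up to that node: 1 branch. From I up to the same node: 6 branches. Total: 1 + 6 = 7.

7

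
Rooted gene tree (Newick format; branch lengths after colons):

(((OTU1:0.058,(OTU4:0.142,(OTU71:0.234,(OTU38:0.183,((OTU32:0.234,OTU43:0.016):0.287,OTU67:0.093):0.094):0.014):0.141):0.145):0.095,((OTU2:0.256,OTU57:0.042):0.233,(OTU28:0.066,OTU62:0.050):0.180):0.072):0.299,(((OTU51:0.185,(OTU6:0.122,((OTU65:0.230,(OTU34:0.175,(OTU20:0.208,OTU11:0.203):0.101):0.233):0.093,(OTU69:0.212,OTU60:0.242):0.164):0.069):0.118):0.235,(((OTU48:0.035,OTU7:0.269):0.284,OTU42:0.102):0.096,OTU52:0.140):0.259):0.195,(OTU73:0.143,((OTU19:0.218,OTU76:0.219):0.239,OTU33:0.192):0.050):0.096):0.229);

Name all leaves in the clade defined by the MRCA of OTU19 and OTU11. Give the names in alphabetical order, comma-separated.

OTU11, OTU19, OTU20, OTU33, OTU34, OTU42, OTU48, OTU51, OTU52, OTU6, OTU60, OTU65, OTU69, OTU7, OTU73, OTU76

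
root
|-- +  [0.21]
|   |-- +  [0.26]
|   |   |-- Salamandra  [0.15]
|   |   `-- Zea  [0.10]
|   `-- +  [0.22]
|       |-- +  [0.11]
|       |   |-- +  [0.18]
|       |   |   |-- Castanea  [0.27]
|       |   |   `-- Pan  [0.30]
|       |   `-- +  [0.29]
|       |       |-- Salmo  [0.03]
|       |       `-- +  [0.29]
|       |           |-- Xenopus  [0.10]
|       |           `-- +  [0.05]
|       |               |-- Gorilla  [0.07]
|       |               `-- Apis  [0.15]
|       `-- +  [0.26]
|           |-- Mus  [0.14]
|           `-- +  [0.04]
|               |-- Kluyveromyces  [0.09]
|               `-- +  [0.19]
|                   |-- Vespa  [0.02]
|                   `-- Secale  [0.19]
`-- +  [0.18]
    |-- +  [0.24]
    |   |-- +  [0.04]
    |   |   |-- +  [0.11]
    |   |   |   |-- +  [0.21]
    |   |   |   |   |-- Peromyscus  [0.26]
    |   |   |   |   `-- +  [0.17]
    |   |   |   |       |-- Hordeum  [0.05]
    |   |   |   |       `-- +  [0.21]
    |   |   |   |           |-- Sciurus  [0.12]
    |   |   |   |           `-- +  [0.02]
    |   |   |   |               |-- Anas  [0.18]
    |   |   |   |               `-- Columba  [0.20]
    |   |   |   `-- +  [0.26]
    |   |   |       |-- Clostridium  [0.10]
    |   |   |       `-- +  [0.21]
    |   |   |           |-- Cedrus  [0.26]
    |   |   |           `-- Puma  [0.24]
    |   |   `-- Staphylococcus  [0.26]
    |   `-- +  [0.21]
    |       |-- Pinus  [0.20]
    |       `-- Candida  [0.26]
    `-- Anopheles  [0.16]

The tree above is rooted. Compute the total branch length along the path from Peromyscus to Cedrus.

The path runs Peromyscus → … → MRCA → … → Cedrus; the MRCA is the node subtending ((Peromyscus,(Hordeum,(Sciurus,(Anas,Columba)))),(Clostridium,(Cedrus,Puma))).
Branch lengths along that path: 0.26 + 0.21 + 0.26 + 0.21 + 0.26 = 1.20.

1.20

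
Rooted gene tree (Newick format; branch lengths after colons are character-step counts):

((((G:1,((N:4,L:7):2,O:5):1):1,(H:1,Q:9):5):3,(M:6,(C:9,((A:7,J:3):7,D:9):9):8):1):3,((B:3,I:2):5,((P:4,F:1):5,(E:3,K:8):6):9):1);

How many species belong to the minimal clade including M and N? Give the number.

11

The MRCA of M and N is the node subtending (((G,((N,L),O)),(H,Q)),(M,(C,((A,J),D)))).
That clade contains 11 terminal taxa: A, C, D, G, H, J, L, M, N, O, Q.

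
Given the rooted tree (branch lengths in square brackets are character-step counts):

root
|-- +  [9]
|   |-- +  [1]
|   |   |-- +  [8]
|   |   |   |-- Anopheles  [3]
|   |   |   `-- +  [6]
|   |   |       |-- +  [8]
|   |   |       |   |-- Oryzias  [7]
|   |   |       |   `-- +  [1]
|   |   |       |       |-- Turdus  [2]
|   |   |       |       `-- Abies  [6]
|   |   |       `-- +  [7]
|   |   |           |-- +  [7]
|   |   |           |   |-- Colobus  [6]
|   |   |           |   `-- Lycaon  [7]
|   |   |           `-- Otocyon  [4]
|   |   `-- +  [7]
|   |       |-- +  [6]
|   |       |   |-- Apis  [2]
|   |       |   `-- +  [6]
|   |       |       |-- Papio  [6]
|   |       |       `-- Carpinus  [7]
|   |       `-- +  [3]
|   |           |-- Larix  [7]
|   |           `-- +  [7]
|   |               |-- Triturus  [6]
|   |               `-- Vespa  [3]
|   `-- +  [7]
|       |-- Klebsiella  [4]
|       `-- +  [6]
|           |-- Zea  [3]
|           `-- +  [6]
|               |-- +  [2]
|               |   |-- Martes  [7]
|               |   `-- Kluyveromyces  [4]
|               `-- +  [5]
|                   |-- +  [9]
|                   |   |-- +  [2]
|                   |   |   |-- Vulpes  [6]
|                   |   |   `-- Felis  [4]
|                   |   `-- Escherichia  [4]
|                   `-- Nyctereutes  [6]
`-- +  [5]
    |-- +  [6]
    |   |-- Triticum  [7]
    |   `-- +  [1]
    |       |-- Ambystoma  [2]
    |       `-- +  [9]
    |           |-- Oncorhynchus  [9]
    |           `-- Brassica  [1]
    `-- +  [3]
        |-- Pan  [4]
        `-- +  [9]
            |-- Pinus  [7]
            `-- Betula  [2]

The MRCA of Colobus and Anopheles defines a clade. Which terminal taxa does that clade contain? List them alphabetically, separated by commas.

Tracing Colobus: it sits inside (Colobus,Lycaon).
Tracing Anopheles: it sits inside (Anopheles,((Oryzias,(Turdus,Abies)),((Colobus,Lycaon),Otocyon))).
The smallest clade enclosing both is (Anopheles,((Oryzias,(Turdus,Abies)),((Colobus,Lycaon),Otocyon))); the answer is its 7 terminal taxa in alphabetical order.

Abies, Anopheles, Colobus, Lycaon, Oryzias, Otocyon, Turdus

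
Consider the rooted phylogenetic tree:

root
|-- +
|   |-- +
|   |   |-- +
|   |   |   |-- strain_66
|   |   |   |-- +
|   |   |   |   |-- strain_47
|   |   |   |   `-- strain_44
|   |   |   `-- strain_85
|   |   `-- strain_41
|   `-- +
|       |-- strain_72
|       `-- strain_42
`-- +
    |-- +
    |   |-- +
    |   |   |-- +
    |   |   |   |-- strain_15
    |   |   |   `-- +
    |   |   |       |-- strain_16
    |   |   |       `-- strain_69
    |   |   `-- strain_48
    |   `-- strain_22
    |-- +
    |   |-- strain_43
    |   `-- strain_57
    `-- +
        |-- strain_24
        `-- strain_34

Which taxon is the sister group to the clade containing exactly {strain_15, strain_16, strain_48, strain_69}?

strain_22

The clade containing exactly {strain_15, strain_16, strain_48, strain_69} attaches to the tree at the node subtending (((strain_15,(strain_16,strain_69)),strain_48),strain_22).
The other lineage descending from that same node — the sister group — is the single tip strain_22.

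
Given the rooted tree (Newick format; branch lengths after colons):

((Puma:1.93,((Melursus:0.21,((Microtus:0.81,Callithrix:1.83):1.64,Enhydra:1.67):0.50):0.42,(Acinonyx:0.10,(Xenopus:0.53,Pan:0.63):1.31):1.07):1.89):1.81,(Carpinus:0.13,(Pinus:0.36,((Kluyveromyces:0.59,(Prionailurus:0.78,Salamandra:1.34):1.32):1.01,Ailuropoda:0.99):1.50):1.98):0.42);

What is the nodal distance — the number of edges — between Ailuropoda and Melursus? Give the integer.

The MRCA of Ailuropoda and Melursus is the root of the tree.
From Ailuropoda up to that node: 4 branches. From Melursus up to the same node: 4 branches. Total: 4 + 4 = 8.

8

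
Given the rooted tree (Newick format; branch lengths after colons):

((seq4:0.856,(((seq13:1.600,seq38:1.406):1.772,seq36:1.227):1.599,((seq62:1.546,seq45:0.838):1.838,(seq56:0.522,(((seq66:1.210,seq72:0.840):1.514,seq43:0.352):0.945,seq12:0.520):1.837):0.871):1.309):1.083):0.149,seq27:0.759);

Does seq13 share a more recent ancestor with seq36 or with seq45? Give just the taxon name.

The MRCA of seq13 and seq36 subtends ((seq13,seq38),seq36) (3 taxa).
The MRCA of seq13 and seq45 subtends (((seq13,seq38),seq36),((seq62,seq45),(seq56,(((seq66,seq72),seq43),seq12)))) (10 taxa).
The first is nested inside the second, so seq13 shares a more recent common ancestor with seq36.

seq36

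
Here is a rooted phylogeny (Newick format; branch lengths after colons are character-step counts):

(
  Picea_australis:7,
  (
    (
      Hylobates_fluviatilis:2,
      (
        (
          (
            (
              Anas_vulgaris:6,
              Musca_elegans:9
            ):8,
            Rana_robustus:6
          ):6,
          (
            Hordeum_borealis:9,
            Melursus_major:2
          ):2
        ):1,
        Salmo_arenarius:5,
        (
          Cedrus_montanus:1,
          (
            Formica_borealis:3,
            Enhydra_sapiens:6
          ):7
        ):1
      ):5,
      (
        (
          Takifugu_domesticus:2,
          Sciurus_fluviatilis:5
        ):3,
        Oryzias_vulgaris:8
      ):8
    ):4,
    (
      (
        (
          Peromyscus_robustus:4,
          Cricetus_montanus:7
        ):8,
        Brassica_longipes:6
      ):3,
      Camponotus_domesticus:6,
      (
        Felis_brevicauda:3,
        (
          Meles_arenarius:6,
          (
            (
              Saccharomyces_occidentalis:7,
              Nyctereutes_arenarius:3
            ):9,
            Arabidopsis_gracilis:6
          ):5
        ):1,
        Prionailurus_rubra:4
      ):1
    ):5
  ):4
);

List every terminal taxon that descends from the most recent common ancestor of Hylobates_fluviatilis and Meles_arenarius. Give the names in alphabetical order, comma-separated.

Tracing Hylobates_fluviatilis: it sits inside (Hylobates_fluviatilis,((((Anas_vulgaris,Musca_elegans),Rana_robustus),(Hordeum_borealis,Melursus_major)),Salmo_arenarius,(Cedrus_montanus,(Formica_borealis,Enhydra_sapiens))),((Takifugu_domesticus,Sciurus_fluviatilis),Oryzias_vulgaris)).
Tracing Meles_arenarius: it sits inside (Meles_arenarius,((Saccharomyces_occidentalis,Nyctereutes_arenarius),Arabidopsis_gracilis)).
The smallest clade enclosing both is ((Hylobates_fluviatilis,((((Anas_vulgaris,Musca_elegans),Rana_robustus),(Hordeum_borealis,Melursus_major)),Salmo_arenarius,(Cedrus_montanus,(Formica_borealis,Enhydra_sapiens))),((Takifugu_domesticus,Sciurus_fluviatilis),Oryzias_vulgaris)),(((Peromyscus_robustus,Cricetus_montanus),Brassica_longipes),Camponotus_domesticus,(Felis_brevicauda,(Meles_arenarius,((Saccharomyces_occidentalis,Nyctereutes_arenarius),Arabidopsis_gracilis)),Prionailurus_rubra))); the answer is its 23 terminal taxa in alphabetical order.

Anas_vulgaris, Arabidopsis_gracilis, Brassica_longipes, Camponotus_domesticus, Cedrus_montanus, Cricetus_montanus, Enhydra_sapiens, Felis_brevicauda, Formica_borealis, Hordeum_borealis, Hylobates_fluviatilis, Meles_arenarius, Melursus_major, Musca_elegans, Nyctereutes_arenarius, Oryzias_vulgaris, Peromyscus_robustus, Prionailurus_rubra, Rana_robustus, Saccharomyces_occidentalis, Salmo_arenarius, Sciurus_fluviatilis, Takifugu_domesticus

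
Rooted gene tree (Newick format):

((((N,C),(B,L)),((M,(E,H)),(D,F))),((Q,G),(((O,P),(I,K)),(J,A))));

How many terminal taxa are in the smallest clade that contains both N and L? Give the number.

The MRCA of N and L is the node subtending ((N,C),(B,L)).
That clade contains 4 terminal taxa: B, C, L, N.

4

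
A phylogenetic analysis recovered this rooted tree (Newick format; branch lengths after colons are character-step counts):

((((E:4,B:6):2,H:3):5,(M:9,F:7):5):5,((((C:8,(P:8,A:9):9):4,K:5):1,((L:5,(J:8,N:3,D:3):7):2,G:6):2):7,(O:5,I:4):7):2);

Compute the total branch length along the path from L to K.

The path runs L → … → MRCA → … → K; the MRCA is the node subtending (((C,(P,A)),K),((L,(J,N,D)),G)).
Branch lengths along that path: 5 + 2 + 2 + 1 + 5 = 15.

15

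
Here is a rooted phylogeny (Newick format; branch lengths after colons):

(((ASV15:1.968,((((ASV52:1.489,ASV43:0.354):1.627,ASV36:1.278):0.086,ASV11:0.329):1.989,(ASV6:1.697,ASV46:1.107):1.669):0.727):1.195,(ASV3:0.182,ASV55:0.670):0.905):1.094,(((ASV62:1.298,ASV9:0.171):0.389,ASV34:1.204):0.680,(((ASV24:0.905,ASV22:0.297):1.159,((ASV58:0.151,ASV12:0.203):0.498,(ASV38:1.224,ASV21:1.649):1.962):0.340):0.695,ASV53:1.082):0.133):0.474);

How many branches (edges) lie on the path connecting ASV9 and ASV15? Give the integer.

7

The MRCA of ASV9 and ASV15 is the root of the tree.
From ASV9 up to that node: 4 branches. From ASV15 up to the same node: 3 branches. Total: 4 + 3 = 7.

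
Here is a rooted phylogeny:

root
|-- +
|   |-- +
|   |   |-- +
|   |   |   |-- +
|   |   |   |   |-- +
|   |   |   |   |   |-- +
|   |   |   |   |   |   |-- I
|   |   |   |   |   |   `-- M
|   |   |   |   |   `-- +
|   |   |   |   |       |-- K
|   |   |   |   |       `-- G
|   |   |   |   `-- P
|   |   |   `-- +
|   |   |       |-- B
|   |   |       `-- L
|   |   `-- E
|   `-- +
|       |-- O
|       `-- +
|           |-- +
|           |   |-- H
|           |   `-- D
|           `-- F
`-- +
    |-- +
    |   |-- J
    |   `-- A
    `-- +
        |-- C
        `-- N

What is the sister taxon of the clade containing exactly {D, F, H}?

The clade containing exactly {D, F, H} attaches to the tree at the node subtending (O,((H,D),F)).
The other lineage descending from that same node — the sister group — is the single tip O.

O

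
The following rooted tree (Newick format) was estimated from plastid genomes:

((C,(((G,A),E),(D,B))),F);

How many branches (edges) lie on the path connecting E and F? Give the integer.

The MRCA of E and F is the root of the tree.
From E up to that node: 4 branches. From F up to the same node: 1 branch. Total: 4 + 1 = 5.

5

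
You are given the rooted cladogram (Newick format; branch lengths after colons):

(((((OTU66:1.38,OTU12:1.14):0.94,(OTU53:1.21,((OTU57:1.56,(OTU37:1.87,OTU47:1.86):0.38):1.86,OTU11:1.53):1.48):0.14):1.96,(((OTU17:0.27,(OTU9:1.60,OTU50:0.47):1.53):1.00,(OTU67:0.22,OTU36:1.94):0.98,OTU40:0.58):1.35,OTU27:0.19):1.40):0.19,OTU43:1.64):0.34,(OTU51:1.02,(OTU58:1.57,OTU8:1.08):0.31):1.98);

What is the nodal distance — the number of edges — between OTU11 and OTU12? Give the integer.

5

The MRCA of OTU11 and OTU12 is the node subtending ((OTU66,OTU12),(OTU53,((OTU57,(OTU37,OTU47)),OTU11))).
From OTU11 up to that node: 3 branches. From OTU12 up to the same node: 2 branches. Total: 3 + 2 = 5.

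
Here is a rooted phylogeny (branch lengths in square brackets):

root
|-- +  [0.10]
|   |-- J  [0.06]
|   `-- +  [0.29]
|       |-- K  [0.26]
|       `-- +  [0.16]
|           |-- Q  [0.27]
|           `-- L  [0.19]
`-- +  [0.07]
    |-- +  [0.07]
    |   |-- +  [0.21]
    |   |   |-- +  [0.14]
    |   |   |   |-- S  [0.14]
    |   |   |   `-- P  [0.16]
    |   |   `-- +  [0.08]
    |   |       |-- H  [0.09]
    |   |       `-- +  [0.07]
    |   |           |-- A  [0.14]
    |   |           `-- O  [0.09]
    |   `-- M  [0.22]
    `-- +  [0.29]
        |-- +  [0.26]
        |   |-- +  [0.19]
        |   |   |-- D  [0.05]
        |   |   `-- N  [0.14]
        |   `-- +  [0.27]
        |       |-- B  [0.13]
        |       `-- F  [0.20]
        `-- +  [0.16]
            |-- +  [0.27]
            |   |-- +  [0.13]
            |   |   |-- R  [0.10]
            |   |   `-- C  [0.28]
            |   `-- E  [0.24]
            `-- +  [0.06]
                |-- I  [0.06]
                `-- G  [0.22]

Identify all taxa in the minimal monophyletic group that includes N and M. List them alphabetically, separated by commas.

A, B, C, D, E, F, G, H, I, M, N, O, P, R, S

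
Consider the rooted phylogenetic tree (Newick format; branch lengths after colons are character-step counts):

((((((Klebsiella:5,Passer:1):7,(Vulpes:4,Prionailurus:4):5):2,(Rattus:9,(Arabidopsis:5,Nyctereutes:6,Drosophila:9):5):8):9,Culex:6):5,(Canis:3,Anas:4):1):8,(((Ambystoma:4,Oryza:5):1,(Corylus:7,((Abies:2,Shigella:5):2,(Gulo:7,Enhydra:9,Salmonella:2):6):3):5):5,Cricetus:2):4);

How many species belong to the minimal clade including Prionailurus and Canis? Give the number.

The MRCA of Prionailurus and Canis is the node subtending (((((Klebsiella,Passer),(Vulpes,Prionailurus)),(Rattus,(Arabidopsis,Nyctereutes,Drosophila))),Culex),(Canis,Anas)).
That clade contains 11 terminal taxa: Anas, Arabidopsis, Canis, Culex, Drosophila, Klebsiella, Nyctereutes, Passer, Prionailurus, Rattus, Vulpes.

11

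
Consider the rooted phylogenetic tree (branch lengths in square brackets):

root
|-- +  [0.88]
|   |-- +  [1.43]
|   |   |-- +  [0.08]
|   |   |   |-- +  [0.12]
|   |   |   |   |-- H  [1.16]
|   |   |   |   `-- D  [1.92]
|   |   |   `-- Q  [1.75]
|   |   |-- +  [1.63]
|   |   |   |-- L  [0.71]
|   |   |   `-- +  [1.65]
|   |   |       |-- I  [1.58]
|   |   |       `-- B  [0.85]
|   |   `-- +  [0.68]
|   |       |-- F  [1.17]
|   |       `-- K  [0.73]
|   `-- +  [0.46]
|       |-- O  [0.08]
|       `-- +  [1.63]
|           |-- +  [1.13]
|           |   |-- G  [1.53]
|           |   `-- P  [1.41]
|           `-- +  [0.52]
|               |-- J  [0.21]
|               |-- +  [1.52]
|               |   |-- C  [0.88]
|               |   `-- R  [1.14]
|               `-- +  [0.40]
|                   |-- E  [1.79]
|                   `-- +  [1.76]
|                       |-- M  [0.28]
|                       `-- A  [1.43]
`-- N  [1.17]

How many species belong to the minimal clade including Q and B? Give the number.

8

The MRCA of Q and B is the node subtending (((H,D),Q),(L,(I,B)),(F,K)).
That clade contains 8 terminal taxa: B, D, F, H, I, K, L, Q.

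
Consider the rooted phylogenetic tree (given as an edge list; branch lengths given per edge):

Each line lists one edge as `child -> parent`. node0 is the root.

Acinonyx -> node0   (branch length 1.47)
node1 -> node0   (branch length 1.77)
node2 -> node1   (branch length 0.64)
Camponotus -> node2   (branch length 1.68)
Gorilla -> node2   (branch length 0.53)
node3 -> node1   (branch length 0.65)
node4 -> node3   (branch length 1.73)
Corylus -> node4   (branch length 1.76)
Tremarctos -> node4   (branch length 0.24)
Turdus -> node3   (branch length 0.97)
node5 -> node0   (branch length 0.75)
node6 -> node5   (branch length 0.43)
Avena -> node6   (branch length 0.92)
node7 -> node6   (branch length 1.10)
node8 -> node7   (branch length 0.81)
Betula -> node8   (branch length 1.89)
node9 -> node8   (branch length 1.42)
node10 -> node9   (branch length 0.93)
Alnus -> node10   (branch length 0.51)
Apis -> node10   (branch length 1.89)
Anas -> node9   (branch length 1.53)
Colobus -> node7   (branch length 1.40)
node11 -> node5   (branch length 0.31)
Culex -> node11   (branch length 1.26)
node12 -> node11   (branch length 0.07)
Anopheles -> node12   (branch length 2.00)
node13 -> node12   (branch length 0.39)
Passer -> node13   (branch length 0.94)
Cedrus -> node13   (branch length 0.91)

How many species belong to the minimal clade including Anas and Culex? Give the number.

The MRCA of Anas and Culex is the node subtending ((Avena,((Betula,((Alnus,Apis),Anas)),Colobus)),(Culex,(Anopheles,(Passer,Cedrus)))).
That clade contains 10 terminal taxa: Alnus, Anas, Anopheles, Apis, Avena, Betula, Cedrus, Colobus, Culex, Passer.

10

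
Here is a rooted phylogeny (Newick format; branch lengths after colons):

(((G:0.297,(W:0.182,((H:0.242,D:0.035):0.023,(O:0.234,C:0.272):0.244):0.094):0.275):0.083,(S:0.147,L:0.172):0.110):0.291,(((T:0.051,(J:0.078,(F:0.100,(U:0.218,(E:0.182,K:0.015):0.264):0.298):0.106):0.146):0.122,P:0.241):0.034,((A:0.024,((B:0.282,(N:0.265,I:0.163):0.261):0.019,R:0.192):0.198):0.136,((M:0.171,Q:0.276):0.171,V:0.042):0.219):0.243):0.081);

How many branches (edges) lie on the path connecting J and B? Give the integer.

The MRCA of J and B is the node subtending (((T,(J,(F,(U,(E,K))))),P),((A,((B,(N,I)),R)),((M,Q),V))).
From J up to that node: 4 branches. From B up to the same node: 5 branches. Total: 4 + 5 = 9.

9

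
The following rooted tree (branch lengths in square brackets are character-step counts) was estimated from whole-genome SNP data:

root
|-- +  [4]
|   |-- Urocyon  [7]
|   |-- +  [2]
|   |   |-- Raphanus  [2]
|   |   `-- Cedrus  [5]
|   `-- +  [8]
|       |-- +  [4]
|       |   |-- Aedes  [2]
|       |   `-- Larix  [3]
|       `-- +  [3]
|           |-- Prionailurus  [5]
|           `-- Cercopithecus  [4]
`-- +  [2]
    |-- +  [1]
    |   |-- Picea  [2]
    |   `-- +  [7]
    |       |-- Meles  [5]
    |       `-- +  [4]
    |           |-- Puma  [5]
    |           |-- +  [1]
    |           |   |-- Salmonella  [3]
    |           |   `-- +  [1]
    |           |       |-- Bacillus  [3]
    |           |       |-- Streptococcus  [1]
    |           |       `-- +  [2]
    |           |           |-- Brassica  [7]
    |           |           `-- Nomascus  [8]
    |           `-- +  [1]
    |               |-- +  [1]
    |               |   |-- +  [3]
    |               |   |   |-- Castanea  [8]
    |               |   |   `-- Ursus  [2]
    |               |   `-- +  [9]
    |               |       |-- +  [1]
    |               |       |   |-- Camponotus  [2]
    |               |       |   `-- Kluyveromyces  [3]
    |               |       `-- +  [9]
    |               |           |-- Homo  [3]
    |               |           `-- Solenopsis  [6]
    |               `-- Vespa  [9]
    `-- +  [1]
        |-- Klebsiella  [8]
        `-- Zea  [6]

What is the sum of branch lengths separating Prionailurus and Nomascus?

The path runs Prionailurus → … → MRCA → … → Nomascus; the MRCA is the root of the tree.
Branch lengths along that path: 5 + 3 + 8 + 4 + 2 + 1 + 7 + 4 + 1 + 1 + 2 + 8 = 46.

46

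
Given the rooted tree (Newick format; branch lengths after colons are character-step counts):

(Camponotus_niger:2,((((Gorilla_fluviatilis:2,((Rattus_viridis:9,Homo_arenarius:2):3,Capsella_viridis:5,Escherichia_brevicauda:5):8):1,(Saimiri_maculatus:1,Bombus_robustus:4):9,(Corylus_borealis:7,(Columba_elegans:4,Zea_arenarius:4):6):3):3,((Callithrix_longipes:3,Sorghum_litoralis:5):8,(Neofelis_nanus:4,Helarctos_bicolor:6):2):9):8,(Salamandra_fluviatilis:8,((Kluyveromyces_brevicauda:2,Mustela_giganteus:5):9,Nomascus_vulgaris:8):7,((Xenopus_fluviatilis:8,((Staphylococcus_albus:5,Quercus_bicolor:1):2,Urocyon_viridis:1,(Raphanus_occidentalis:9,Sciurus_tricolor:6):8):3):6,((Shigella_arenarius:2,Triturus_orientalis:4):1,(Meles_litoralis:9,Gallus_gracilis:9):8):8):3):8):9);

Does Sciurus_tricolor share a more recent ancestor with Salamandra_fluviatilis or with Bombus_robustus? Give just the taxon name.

The MRCA of Sciurus_tricolor and Salamandra_fluviatilis subtends (Salamandra_fluviatilis,((Kluyveromyces_brevicauda,Mustela_giganteus),Nomascus_vulgaris),((Xenopus_fluviatilis,((Staphylococcus_albus,Quercus_bicolor),Urocyon_viridis,(Raphanus_occidentalis,Sciurus_tricolor))),((Shigella_arenarius,Triturus_orientalis),(Meles_litoralis,Gallus_gracilis)))) (14 taxa).
The MRCA of Sciurus_tricolor and Bombus_robustus subtends ((((Gorilla_fluviatilis,((Rattus_viridis,Homo_arenarius),Capsella_viridis,Escherichia_brevicauda)),(Saimiri_maculatus,Bombus_robustus),(Corylus_borealis,(Columba_elegans,Zea_arenarius))),((Callithrix_longipes,Sorghum_litoralis),(Neofelis_nanus,Helarctos_bicolor))),(Salamandra_fluviatilis,((Kluyveromyces_brevicauda,Mustela_giganteus),Nomascus_vulgaris),((Xenopus_fluviatilis,((Staphylococcus_albus,Quercus_bicolor),Urocyon_viridis,(Raphanus_occidentalis,Sciurus_tricolor))),((Shigella_arenarius,Triturus_orientalis),(Meles_litoralis,Gallus_gracilis))))) (28 taxa).
The first is nested inside the second, so Sciurus_tricolor shares a more recent common ancestor with Salamandra_fluviatilis.

Salamandra_fluviatilis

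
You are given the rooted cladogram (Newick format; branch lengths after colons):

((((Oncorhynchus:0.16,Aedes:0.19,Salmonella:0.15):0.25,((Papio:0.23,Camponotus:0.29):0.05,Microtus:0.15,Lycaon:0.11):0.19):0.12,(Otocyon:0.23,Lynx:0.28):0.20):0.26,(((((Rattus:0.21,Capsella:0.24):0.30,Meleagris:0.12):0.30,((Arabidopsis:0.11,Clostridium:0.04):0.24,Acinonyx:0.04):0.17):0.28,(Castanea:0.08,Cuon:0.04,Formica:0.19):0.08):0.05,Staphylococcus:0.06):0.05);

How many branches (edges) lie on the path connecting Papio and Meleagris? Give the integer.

The MRCA of Papio and Meleagris is the root of the tree.
From Papio up to that node: 5 branches. From Meleagris up to the same node: 5 branches. Total: 5 + 5 = 10.

10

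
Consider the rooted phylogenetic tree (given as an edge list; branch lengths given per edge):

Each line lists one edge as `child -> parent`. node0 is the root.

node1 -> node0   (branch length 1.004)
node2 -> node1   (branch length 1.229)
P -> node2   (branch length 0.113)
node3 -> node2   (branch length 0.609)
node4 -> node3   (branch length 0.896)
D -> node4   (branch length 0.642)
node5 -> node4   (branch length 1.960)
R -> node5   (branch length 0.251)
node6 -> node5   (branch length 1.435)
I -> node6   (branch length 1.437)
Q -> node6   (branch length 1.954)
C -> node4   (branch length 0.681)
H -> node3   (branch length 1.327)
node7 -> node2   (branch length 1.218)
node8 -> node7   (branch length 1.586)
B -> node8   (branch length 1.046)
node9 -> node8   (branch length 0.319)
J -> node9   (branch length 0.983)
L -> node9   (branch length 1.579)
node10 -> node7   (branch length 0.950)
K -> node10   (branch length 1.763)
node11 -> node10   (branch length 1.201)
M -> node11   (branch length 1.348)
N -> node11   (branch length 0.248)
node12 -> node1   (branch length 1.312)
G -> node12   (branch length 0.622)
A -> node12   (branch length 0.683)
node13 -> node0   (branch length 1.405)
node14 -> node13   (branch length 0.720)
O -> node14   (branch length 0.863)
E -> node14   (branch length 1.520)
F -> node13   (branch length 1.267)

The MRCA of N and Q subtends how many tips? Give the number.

13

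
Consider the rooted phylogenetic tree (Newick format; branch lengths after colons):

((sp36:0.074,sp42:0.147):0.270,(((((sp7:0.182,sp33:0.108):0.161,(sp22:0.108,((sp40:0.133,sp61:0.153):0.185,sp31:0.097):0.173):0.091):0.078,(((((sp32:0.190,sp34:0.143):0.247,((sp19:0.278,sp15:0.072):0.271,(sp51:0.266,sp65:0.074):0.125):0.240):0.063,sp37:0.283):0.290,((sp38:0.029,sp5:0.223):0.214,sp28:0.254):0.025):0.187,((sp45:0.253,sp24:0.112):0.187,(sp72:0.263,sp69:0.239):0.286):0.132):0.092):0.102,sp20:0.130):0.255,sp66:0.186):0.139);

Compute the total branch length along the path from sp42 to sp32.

The path runs sp42 → … → MRCA → … → sp32; the MRCA is the root of the tree.
Branch lengths along that path: 0.147 + 0.270 + 0.139 + 0.255 + 0.102 + 0.092 + 0.187 + 0.290 + 0.063 + 0.247 + 0.190 = 1.982.

1.982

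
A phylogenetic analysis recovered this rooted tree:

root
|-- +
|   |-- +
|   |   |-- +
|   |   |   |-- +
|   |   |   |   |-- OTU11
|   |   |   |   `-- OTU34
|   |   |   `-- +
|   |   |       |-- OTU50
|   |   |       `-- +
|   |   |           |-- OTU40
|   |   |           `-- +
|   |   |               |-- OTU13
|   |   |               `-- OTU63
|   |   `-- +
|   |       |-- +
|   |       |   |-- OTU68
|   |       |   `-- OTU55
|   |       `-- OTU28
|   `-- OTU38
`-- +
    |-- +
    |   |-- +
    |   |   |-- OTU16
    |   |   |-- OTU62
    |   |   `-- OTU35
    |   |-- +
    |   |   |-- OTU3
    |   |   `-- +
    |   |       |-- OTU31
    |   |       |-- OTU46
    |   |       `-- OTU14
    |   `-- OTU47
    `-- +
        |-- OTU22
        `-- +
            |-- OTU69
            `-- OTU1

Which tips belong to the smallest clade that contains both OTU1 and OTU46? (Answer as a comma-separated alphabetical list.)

OTU1, OTU14, OTU16, OTU22, OTU3, OTU31, OTU35, OTU46, OTU47, OTU62, OTU69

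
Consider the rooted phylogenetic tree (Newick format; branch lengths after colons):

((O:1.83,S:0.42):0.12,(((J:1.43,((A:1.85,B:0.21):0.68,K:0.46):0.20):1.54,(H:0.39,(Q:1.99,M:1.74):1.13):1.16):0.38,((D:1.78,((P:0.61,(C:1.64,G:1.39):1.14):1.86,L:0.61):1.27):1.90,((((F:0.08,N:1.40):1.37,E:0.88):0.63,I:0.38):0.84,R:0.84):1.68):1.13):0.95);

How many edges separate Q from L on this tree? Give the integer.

8

The MRCA of Q and L is the node subtending (((J,((A,B),K)),(H,(Q,M))),((D,((P,(C,G)),L)),((((F,N),E),I),R))).
From Q up to that node: 4 branches. From L up to the same node: 4 branches. Total: 4 + 4 = 8.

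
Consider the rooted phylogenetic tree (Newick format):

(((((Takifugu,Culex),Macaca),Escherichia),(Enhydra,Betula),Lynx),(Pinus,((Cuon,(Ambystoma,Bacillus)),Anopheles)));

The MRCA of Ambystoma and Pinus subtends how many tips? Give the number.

5

The MRCA of Ambystoma and Pinus is the node subtending (Pinus,((Cuon,(Ambystoma,Bacillus)),Anopheles)).
That clade contains 5 terminal taxa: Ambystoma, Anopheles, Bacillus, Cuon, Pinus.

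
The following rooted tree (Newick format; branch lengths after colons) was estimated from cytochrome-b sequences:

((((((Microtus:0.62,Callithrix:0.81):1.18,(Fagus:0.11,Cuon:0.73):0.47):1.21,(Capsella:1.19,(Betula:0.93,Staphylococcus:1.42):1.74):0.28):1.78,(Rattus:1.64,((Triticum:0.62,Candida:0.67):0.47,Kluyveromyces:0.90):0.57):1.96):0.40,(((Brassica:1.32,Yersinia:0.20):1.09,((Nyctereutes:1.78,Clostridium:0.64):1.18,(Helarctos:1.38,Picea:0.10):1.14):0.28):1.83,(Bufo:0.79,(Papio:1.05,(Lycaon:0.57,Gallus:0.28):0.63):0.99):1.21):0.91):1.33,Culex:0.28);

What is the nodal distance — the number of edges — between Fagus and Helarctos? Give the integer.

10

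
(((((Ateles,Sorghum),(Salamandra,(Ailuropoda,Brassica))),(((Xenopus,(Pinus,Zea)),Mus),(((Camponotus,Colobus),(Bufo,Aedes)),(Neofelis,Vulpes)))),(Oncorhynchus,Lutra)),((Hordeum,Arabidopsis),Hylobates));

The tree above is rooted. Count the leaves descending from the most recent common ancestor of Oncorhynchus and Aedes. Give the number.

The MRCA of Oncorhynchus and Aedes is the node subtending ((((Ateles,Sorghum),(Salamandra,(Ailuropoda,Brassica))),(((Xenopus,(Pinus,Zea)),Mus),(((Camponotus,Colobus),(Bufo,Aedes)),(Neofelis,Vulpes)))),(Oncorhynchus,Lutra)).
That clade contains 17 terminal taxa: Aedes, Ailuropoda, Ateles, Brassica, Bufo, Camponotus, Colobus, Lutra, Mus, Neofelis, Oncorhynchus, Pinus, Salamandra, Sorghum, Vulpes, Xenopus, Zea.

17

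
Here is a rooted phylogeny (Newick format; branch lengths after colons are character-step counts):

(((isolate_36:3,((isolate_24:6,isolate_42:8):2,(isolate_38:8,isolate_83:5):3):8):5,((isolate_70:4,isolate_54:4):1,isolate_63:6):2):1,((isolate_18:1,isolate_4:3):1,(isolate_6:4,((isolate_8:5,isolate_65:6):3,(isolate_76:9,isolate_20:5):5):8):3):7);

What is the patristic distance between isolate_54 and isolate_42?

30

The path runs isolate_54 → … → MRCA → … → isolate_42; the MRCA is the node subtending ((isolate_36,((isolate_24,isolate_42),(isolate_38,isolate_83))),((isolate_70,isolate_54),isolate_63)).
Branch lengths along that path: 4 + 1 + 2 + 5 + 8 + 2 + 8 = 30.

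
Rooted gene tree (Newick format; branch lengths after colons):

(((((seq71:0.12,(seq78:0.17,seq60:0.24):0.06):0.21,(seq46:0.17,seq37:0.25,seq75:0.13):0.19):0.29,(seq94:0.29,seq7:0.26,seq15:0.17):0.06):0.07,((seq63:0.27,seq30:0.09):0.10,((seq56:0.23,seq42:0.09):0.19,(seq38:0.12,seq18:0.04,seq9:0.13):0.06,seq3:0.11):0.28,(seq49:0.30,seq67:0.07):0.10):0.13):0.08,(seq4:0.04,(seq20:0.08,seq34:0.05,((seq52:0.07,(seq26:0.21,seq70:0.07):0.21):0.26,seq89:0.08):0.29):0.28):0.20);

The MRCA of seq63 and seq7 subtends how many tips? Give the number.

The MRCA of seq63 and seq7 is the node subtending ((((seq71,(seq78,seq60)),(seq46,seq37,seq75)),(seq94,seq7,seq15)),((seq63,seq30),((seq56,seq42),(seq38,seq18,seq9),seq3),(seq49,seq67))).
That clade contains 19 terminal taxa: seq15, seq18, seq3, seq30, seq37, seq38, seq42, seq46, seq49, seq56, seq60, seq63, seq67, seq7, seq71, seq75, seq78, seq9, seq94.

19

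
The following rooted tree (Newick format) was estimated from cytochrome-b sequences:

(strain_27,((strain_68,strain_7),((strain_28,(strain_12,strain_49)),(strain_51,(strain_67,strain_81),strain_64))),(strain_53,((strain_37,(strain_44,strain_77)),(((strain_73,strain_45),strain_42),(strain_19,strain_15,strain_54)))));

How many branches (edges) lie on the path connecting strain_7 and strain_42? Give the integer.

The MRCA of strain_7 and strain_42 is the root of the tree.
From strain_7 up to that node: 3 branches. From strain_42 up to the same node: 5 branches. Total: 3 + 5 = 8.

8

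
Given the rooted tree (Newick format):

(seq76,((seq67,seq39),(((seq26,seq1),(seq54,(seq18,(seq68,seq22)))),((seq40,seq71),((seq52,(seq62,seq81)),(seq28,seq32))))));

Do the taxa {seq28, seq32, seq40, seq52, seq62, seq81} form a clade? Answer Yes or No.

The MRCA of the listed taxa subtends ((seq40,seq71),((seq52,(seq62,seq81)),(seq28,seq32))).
That clade also contains seq71, which is not in the proposed group, so the group is not monophyletic.

No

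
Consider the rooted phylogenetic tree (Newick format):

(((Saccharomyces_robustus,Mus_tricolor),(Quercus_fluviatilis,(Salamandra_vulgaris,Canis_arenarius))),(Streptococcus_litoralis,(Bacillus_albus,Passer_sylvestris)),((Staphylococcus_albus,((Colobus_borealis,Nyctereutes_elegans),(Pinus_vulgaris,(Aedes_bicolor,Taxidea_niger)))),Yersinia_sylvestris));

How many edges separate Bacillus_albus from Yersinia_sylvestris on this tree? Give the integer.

The MRCA of Bacillus_albus and Yersinia_sylvestris is the root of the tree.
From Bacillus_albus up to that node: 3 branches. From Yersinia_sylvestris up to the same node: 2 branches. Total: 3 + 2 = 5.

5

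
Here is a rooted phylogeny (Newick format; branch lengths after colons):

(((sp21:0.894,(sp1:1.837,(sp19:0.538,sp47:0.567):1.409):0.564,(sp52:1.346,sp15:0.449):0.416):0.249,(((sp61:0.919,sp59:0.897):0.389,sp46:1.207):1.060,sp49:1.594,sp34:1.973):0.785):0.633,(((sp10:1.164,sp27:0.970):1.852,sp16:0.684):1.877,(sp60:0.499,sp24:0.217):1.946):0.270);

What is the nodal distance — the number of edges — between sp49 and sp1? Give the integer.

5

The MRCA of sp49 and sp1 is the node subtending ((sp21,(sp1,(sp19,sp47)),(sp52,sp15)),(((sp61,sp59),sp46),sp49,sp34)).
From sp49 up to that node: 2 branches. From sp1 up to the same node: 3 branches. Total: 2 + 3 = 5.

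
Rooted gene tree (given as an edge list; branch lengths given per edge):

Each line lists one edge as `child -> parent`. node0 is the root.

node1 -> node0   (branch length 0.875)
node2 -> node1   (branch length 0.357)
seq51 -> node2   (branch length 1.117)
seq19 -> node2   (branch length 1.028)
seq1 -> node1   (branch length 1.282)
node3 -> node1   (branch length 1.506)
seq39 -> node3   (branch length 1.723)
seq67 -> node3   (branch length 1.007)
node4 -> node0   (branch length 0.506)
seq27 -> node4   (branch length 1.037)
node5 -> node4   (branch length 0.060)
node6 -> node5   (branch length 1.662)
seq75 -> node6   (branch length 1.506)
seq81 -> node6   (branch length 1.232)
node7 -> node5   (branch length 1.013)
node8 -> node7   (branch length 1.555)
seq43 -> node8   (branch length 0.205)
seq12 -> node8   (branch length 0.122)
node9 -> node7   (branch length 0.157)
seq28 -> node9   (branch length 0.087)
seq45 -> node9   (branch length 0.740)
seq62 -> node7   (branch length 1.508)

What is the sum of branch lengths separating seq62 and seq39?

7.191

The path runs seq62 → … → MRCA → … → seq39; the MRCA is the root of the tree.
Branch lengths along that path: 1.508 + 1.013 + 0.060 + 0.506 + 0.875 + 1.506 + 1.723 = 7.191.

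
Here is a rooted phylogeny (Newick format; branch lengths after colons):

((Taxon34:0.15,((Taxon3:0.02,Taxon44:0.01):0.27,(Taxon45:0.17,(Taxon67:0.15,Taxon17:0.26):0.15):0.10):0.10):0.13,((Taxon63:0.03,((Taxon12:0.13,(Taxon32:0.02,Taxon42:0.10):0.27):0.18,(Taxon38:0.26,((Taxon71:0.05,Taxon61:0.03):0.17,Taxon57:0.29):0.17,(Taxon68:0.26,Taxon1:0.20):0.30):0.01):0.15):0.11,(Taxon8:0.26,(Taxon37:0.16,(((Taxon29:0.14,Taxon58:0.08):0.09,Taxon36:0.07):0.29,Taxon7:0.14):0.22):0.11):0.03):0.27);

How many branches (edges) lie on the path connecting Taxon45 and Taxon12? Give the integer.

The MRCA of Taxon45 and Taxon12 is the root of the tree.
From Taxon45 up to that node: 4 branches. From Taxon12 up to the same node: 5 branches. Total: 4 + 5 = 9.

9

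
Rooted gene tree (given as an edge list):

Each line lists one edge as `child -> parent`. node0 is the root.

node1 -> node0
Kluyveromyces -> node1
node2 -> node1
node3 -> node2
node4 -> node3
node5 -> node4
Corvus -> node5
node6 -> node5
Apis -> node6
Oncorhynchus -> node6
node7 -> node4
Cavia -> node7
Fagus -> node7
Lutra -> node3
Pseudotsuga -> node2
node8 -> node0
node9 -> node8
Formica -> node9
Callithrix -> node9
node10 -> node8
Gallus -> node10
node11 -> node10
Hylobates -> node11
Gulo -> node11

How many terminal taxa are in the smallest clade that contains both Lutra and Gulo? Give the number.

The MRCA of Lutra and Gulo is the root, so the clade is the entire tree.
That clade contains 13 terminal taxa: Apis, Callithrix, Cavia, Corvus, Fagus, Formica, Gallus, Gulo, Hylobates, Kluyveromyces, Lutra, Oncorhynchus, Pseudotsuga.

13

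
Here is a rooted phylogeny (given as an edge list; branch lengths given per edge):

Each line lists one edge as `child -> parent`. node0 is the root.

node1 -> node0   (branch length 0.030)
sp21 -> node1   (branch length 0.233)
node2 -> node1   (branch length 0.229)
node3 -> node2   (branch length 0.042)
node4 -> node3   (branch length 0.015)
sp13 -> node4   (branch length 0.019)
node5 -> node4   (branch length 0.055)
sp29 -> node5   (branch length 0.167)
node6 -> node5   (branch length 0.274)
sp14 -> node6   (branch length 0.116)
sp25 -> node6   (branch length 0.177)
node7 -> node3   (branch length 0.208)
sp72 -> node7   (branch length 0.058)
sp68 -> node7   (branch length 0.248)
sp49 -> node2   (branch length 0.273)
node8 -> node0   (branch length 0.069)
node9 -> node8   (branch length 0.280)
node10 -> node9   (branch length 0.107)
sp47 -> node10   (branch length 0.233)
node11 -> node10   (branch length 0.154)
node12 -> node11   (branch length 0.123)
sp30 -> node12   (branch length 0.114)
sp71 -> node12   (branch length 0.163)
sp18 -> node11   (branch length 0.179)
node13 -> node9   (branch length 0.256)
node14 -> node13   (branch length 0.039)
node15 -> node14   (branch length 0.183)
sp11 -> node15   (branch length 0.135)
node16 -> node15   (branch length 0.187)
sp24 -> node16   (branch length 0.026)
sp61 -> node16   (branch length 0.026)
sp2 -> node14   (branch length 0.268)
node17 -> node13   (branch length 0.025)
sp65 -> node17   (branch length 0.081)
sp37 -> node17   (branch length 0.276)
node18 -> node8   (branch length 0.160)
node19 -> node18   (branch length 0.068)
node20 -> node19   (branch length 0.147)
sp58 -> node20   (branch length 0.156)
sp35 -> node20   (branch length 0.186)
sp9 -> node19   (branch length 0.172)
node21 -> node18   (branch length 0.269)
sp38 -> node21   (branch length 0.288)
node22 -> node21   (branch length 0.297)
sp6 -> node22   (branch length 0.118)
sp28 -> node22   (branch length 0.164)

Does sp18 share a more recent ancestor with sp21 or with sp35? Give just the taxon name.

sp35

The MRCA of sp18 and sp35 subtends (((sp47,((sp30,sp71),sp18)),(((sp11,(sp24,sp61)),sp2),(sp65,sp37))),(((sp58,sp35),sp9),(sp38,(sp6,sp28)))) (16 taxa).
The MRCA of sp18 and sp21 is the root, subtending the entire tree (24 taxa).
The first is nested inside the second, so sp18 shares a more recent common ancestor with sp35.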